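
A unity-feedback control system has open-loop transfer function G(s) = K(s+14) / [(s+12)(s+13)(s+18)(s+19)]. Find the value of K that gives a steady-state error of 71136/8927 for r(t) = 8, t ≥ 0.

15

The open loop has no poles at the origin → type 0 system.
K_p = lim_{s→0} G(s) = K·14 / (12·13·18·19) = (7/26676)·K.
e_ss = 8/(1 + K_p) = 71136/8927 ⇒ 1 + (7/26676)·K = 8927/8892 ⇒ K = 15.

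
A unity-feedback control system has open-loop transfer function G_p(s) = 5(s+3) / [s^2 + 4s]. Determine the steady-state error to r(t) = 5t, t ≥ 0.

4/3

The denominator has no term below 4s — 1 pole at s=0, type 1.
K_v = lim_{s→0} s·G_p(s) = 5·3 / 4 = 3.75.
e_ss = 5/K_v = 5/3.75 = 4/3.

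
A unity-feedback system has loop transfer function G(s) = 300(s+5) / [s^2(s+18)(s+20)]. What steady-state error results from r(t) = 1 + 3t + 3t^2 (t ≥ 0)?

Two free integrators in G(s): this is a type 2 system. By superposition:
  • 1: tracked with zero error.
  • 3t: tracked with zero error.
  • 3t^2: e_ss = 6/K_a with K_a=25/6 → 1.44.
Total e_ss = 1.44.

1.44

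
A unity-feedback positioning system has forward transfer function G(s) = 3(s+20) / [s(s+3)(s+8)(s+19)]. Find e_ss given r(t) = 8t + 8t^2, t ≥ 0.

infinity

System type = 1 (one pole at s=0). By superposition:
  • 8t: e_ss = 8/K_v with K_v=5/38 → 60.8.
  • 8t^2: a type-1 system cannot track it, e_ss → ∞.
The unbounded component dominates.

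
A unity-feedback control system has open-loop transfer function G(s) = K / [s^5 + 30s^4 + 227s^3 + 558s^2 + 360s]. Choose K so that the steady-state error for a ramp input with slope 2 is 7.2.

The denominator has no term below 360s — 1 pole at s=0, type 1.
K_v = lim_{s→0} s·G(s) = K / 360 = (1/360)·K.
e_ss = 2/K_v = 7.2 ⇒ K_v = 5/18 ⇒ K = (5/18)/(1/360) = 100.

100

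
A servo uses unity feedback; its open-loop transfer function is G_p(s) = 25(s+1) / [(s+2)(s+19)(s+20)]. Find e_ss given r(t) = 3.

456/157

No free integrators in G_p(s): this is a type 0 system.
K_p = lim_{s→0} G_p(s) = 25·1 / (2·19·20) = 5/152.
e_ss = 3/(1 + K_p) = 3/(157/152) = 456/157.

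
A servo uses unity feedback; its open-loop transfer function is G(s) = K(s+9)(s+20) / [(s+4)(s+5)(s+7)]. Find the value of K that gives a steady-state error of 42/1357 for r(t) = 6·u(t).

System type = 0 (no poles at s=0).
K_p = lim_{s→0} G(s) = K·9·20 / (4·5·7) = (9/7)·K.
e_ss = 6/(1 + K_p) = 42/1357 ⇒ 1 + (9/7)·K = 1357/7 ⇒ K = 150.

150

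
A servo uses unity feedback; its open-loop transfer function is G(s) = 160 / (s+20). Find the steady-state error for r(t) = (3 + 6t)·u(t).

No free integrators in G(s): this is a type 0 system. Treating each term separately:
  • 3: e_ss = 3/(1+K_p) with K_p=8 → 1/3.
  • 6t: a type-0 system cannot track it, e_ss → ∞.
The unbounded component dominates.

infinity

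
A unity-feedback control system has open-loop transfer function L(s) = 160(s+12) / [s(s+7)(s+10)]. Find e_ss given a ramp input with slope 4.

7/48

The open loop has one pole at the origin → type 1 system.
K_v = lim_{s→0} s·L(s) = 160·12 / (7·10) = 192/7.
e_ss = 4/K_v = 4/(192/7) = 7/48.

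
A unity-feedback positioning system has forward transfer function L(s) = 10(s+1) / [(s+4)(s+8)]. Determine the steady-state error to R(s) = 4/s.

The open loop has no poles at the origin → type 0 system.
K_p = lim_{s→0} L(s) = 10·1 / (4·8) = 0.3125.
e_ss = 4/(1 + K_p) = 4/1.3125 = 64/21.

64/21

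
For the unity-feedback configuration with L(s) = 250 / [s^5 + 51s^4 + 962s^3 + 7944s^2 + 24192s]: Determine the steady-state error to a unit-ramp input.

96.768

Lowest-order denominator term is 24192s, so the open loop has 1 pole at the origin → type 1 system.
K_v = lim_{s→0} s·L(s) = 250 / 24192 = 125/12096.
e_ss = 1/K_v = 1/(125/12096) = 96.768.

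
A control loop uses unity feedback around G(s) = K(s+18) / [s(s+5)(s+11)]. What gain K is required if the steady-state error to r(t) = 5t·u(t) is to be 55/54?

System type = 1 (one pole at s=0).
K_v = lim_{s→0} s·G(s) = K·18 / (5·11) = (18/55)·K.
e_ss = 5/K_v = 55/54 ⇒ K_v = 54/11 ⇒ K = (54/11)/(18/55) = 15.

15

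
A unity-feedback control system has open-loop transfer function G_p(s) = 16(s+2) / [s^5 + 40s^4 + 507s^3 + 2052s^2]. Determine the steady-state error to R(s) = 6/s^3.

The denominator has no term below 2052s^2 — 2 poles at s=0, type 2.
K_a = lim_{s→0} s^2·G_p(s) = 16·2 / 2052 = 8/513.
r(t) = 3t^2 gives R(s) = 6/s^3.
e_ss = 6/K_a = 6/(8/513) = 384.75.

384.75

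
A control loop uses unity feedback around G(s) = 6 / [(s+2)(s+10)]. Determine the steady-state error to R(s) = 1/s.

G(s) has no factors of s in the denominator, so the system is type 0.
K_p = lim_{s→0} G(s) = 6 / (2·10) = 0.3.
e_ss = 1/(1 + K_p) = 1/1.3 = 10/13.

10/13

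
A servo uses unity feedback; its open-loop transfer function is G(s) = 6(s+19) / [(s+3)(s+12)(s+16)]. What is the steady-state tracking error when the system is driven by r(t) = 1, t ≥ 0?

96/115

No free integrators in G(s): this is a type 0 system.
K_p = lim_{s→0} G(s) = 6·19 / (3·12·16) = 19/96.
e_ss = 1/(1 + K_p) = 1/(115/96) = 96/115.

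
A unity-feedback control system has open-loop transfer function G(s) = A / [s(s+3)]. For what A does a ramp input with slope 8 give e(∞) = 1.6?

System type = 1 (one pole at s=0).
K_v = lim_{s→0} s·G(s) = A / (3) = (1/3)·A.
e_ss = 8/K_v = 1.6 ⇒ K_v = 5 ⇒ A = 5/(1/3) = 15.

15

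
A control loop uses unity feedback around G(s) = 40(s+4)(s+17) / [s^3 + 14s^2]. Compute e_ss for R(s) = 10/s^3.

The denominator has no term below 14s^2 — 2 poles at s=0, type 2.
K_a = lim_{s→0} s^2·G(s) = 40·4·17 / 14 = 1360/7.
r(t) = 5t^2 gives R(s) = 10/s^3.
e_ss = 10/K_a = 10/(1360/7) = 7/136.

7/136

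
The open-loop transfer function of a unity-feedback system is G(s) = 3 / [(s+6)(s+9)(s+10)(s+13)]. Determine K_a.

The open loop has no poles at the origin → type 0 system.
K_a = lim_{s→0} s^2·G(s) = 0 (the extra factor of s kills the finite limit).

0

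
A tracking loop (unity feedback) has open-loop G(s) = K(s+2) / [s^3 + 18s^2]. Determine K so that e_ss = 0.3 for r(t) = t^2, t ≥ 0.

Lowest-order denominator term is 18s^2, so the open loop has 2 poles at the origin → type 2 system.
K_a = lim_{s→0} s^2·G(s) = K·2 / 18 = (1/9)·K.
e_ss = 2/K_a = 0.3 ⇒ K_a = 20/3 ⇒ K = (20/3)/(1/9) = 60.

60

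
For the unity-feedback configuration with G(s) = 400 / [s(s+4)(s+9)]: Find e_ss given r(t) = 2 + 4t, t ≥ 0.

G(s) has one factor of s in the denominator, so the system is type 1. Treating each term separately:
  • 2: tracked with zero error.
  • 4t: e_ss = 4/K_v with K_v=100/9 → 0.36.
Total e_ss = 0.36.

0.36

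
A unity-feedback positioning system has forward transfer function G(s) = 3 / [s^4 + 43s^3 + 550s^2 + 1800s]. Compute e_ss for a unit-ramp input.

Factoring s from the denominator leaves a polynomial with constant term 1800, so the system is type 1.
K_v = lim_{s→0} s·G(s) = 3 / 1800 = 1/600.
e_ss = 1/K_v = 1/(1/600) = 600.

600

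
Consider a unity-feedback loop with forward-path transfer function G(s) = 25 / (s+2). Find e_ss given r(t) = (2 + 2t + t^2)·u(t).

No free integrators in G(s): this is a type 0 system. By superposition:
  • 2: e_ss = 2/(1+K_p) with K_p=12.5 → 4/27.
  • 2t: a type-0 system cannot track it, e_ss → ∞.
  • t^2: a type-0 system cannot track it, e_ss → ∞.
The unbounded component dominates.

infinity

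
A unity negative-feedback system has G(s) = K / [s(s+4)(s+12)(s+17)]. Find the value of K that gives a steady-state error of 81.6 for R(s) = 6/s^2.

60

One free integrator in G(s): this is a type 1 system.
K_v = lim_{s→0} s·G(s) = K / (4·12·17) = (1/816)·K.
e_ss = 6/K_v = 81.6 ⇒ K_v = 5/68 ⇒ K = (5/68)/(1/816) = 60.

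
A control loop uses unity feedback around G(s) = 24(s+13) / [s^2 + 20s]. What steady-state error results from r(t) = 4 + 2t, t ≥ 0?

5/39

The denominator has no term below 20s — 1 pole at s=0, type 1. By superposition:
  • 4: tracked with zero error.
  • 2t: e_ss = 2/K_v with K_v=15.6 → 5/39.
Total e_ss = 5/39.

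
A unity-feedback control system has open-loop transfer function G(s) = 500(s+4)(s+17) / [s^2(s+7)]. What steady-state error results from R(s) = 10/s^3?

7/3400

The open loop has two poles at the origin → type 2 system.
K_a = lim_{s→0} s^2·G(s) = 500·4·17 / (7) = 34000/7.
r(t) = 5t^2 gives R(s) = 10/s^3.
e_ss = 10/K_a = 10/(34000/7) = 7/3400.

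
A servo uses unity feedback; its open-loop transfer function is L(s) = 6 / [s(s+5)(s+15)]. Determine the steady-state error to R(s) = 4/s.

System type = 1 (one pole at s=0).
A type-1 system has K_p = ∞, so it tracks a step input with zero steady-state error.

0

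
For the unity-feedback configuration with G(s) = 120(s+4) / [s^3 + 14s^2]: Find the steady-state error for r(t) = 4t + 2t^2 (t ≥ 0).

7/60

The denominator has no term below 14s^2 — 2 poles at s=0, type 2. By superposition:
  • 4t: tracked with zero error.
  • 2t^2: e_ss = 4/K_a with K_a=240/7 → 7/60.
Total e_ss = 7/60.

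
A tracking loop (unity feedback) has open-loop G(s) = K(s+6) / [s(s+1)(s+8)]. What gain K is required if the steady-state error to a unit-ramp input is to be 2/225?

150

The open loop has one pole at the origin → type 1 system.
K_v = lim_{s→0} s·G(s) = K·6 / (1·8) = 0.75·K.
e_ss = 1/K_v = 2/225 ⇒ K_v = 112.5 ⇒ K = 112.5/0.75 = 150.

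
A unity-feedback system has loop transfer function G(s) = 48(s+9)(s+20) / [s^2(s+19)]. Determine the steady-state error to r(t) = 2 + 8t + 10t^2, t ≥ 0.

19/432

The open loop has two poles at the origin → type 2 system. Treating each term separately:
  • 2: tracked with zero error.
  • 8t: tracked with zero error.
  • 10t^2: e_ss = 20/K_a with K_a=8640/19 → 19/432.
Total e_ss = 19/432.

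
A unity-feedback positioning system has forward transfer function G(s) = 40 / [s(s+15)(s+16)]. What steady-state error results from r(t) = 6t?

The open loop has one pole at the origin → type 1 system.
K_v = lim_{s→0} s·G(s) = 40 / (15·16) = 1/6.
e_ss = 6/K_v = 6/(1/6) = 36.

36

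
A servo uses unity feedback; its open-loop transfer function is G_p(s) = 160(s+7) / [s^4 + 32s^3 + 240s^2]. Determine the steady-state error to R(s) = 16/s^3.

24/7

Factoring s^2 from the denominator leaves a polynomial with constant term 240, so the system is type 2.
K_a = lim_{s→0} s^2·G_p(s) = 160·7 / 240 = 14/3.
r(t) = 8t^2 gives R(s) = 16/s^3.
e_ss = 16/K_a = 16/(14/3) = 24/7.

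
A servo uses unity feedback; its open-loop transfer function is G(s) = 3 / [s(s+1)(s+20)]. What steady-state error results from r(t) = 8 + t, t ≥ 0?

One free integrator in G(s): this is a type 1 system. Taking each input component in turn:
  • 8: tracked with zero error.
  • t: e_ss = 1/K_v with K_v=0.15 → 20/3.
Total e_ss = 20/3.

20/3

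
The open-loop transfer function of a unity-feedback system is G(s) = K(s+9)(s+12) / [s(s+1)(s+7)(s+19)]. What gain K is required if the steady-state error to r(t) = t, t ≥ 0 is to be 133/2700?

System type = 1 (one pole at s=0).
K_v = lim_{s→0} s·G(s) = K·9·12 / (1·7·19) = (108/133)·K.
e_ss = 1/K_v = 133/2700 ⇒ K_v = 2700/133 ⇒ K = (2700/133)/(108/133) = 25.

25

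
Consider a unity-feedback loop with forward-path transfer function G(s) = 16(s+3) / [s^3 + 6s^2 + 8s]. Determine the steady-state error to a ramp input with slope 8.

The denominator has no term below 8s — 1 pole at s=0, type 1.
K_v = lim_{s→0} s·G(s) = 16·3 / 8 = 6.
e_ss = 8/K_v = 8/6 = 4/3.

4/3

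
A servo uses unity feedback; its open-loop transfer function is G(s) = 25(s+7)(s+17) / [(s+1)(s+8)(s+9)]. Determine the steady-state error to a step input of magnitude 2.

No free integrators in G(s): this is a type 0 system.
K_p = lim_{s→0} G(s) = 25·7·17 / (1·8·9) = 2975/72.
e_ss = 2/(1 + K_p) = 2/(3047/72) = 144/3047.

144/3047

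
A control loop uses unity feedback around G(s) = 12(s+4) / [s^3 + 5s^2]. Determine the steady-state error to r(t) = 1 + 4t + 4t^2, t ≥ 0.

5/6

Lowest-order denominator term is 5s^2, so the open loop has 2 poles at the origin → type 2 system. Taking each input component in turn:
  • 1: tracked with zero error.
  • 4t: tracked with zero error.
  • 4t^2: e_ss = 8/K_a with K_a=9.6 → 5/6.
Total e_ss = 5/6.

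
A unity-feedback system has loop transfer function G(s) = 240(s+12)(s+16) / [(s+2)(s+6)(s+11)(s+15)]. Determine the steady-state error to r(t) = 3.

11/89

G(s) has no factors of s in the denominator, so the system is type 0.
K_p = lim_{s→0} G(s) = 240·12·16 / (2·6·11·15) = 256/11.
e_ss = 3/(1 + K_p) = 3/(267/11) = 11/89.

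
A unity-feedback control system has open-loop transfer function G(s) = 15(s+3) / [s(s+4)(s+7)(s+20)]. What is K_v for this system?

9/112

The open loop has one pole at the origin → type 1 system.
K_v = lim_{s→0} s·G(s) = 15·3 / (4·7·20) = 9/112.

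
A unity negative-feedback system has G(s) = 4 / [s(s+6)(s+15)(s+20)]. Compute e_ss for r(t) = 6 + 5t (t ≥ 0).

2250

The open loop has one pole at the origin → type 1 system. Treating each term separately:
  • 6: tracked with zero error.
  • 5t: e_ss = 5/K_v with K_v=1/450 → 2250.
Total e_ss = 2250.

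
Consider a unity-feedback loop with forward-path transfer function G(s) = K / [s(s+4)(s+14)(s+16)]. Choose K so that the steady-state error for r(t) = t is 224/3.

12

G(s) has one factor of s in the denominator, so the system is type 1.
K_v = lim_{s→0} s·G(s) = K / (4·14·16) = (1/896)·K.
e_ss = 1/K_v = 224/3 ⇒ K_v = 3/224 ⇒ K = (3/224)/(1/896) = 12.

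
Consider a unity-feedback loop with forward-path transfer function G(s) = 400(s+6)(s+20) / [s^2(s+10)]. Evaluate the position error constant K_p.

infinity

K_p = lim_{s→0} G(s); with 2 poles at the origin the limit diverges, so K_p = ∞.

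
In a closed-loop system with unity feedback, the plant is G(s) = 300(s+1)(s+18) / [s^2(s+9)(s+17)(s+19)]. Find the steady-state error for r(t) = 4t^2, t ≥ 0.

323/75

System type = 2 (two poles at s=0).
K_a = lim_{s→0} s^2·G(s) = 300·1·18 / (9·17·19) = 600/323.
r(t) = 4t^2 gives R(s) = 8/s^3.
e_ss = 8/K_a = 8/(600/323) = 323/75.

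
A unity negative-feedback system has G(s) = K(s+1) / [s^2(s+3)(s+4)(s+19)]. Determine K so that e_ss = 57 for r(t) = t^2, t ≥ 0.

8

G(s) has two factors of s in the denominator, so the system is type 2.
K_a = lim_{s→0} s^2·G(s) = K·1 / (3·4·19) = (1/228)·K.
e_ss = 2/K_a = 57 ⇒ K_a = 2/57 ⇒ K = (2/57)/(1/228) = 8.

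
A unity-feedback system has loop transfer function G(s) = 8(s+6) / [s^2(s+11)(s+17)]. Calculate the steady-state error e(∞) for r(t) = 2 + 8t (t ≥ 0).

0

The open loop has two poles at the origin → type 2 system. Treating each term separately:
  • 2: tracked with zero error.
  • 8t: tracked with zero error.
Total e_ss = 0.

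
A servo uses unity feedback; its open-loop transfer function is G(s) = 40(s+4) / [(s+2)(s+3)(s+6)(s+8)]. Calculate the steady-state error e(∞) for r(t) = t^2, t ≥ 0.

G(s) has no factors of s in the denominator, so the system is type 0.
K_a = lim_{s→0} s^2·G(s) = 0; the steady-state error to this parabolic input grows without bound.

infinity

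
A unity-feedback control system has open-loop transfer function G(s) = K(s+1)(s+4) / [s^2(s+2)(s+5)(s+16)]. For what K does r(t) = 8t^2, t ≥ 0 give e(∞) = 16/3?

Two free integrators in G(s): this is a type 2 system.
K_a = lim_{s→0} s^2·G(s) = K·1·4 / (2·5·16) = 0.025·K.
e_ss = 16/K_a = 16/3 ⇒ K_a = 3 ⇒ K = 3/0.025 = 120.

120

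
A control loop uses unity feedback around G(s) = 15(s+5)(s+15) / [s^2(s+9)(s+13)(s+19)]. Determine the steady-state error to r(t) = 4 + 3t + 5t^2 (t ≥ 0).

19.76

System type = 2 (two poles at s=0). By superposition:
  • 4: tracked with zero error.
  • 3t: tracked with zero error.
  • 5t^2: e_ss = 10/K_a with K_a=125/247 → 19.76.
Total e_ss = 19.76.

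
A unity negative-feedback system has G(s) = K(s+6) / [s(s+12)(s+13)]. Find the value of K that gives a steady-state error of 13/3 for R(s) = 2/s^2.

12

G(s) has one factor of s in the denominator, so the system is type 1.
K_v = lim_{s→0} s·G(s) = K·6 / (12·13) = (1/26)·K.
e_ss = 2/K_v = 13/3 ⇒ K_v = 6/13 ⇒ K = (6/13)/(1/26) = 12.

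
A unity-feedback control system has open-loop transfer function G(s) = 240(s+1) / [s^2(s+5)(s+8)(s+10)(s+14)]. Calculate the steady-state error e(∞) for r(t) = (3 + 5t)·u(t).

0

System type = 2 (two poles at s=0). By superposition:
  • 3: tracked with zero error.
  • 5t: tracked with zero error.
Total e_ss = 0.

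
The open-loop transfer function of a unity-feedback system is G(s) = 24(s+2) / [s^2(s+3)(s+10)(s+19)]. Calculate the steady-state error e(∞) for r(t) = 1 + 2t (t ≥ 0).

System type = 2 (two poles at s=0). By superposition:
  • 1: tracked with zero error.
  • 2t: tracked with zero error.
Total e_ss = 0.

0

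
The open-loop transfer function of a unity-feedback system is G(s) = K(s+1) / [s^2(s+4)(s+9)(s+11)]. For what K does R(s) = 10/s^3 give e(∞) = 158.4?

25

Two free integrators in G(s): this is a type 2 system.
K_a = lim_{s→0} s^2·G(s) = K·1 / (4·9·11) = (1/396)·K.
e_ss = 10/K_a = 158.4 ⇒ K_a = 25/396 ⇒ K = (25/396)/(1/396) = 25.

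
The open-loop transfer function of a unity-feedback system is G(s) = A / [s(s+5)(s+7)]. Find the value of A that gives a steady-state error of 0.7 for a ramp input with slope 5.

One free integrator in G(s): this is a type 1 system.
K_v = lim_{s→0} s·G(s) = A / (5·7) = (1/35)·A.
e_ss = 5/K_v = 0.7 ⇒ K_v = 50/7 ⇒ A = (50/7)/(1/35) = 250.

250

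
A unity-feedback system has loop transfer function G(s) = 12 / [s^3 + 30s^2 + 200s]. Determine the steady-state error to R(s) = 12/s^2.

The denominator has no term below 200s — 1 pole at s=0, type 1.
K_v = lim_{s→0} s·G(s) = 12 / 200 = 0.06.
e_ss = 12/K_v = 12/0.06 = 200.

200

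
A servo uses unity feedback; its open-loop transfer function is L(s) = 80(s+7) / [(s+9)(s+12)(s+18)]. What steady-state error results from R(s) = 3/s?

729/313

L(s) has no factors of s in the denominator, so the system is type 0.
K_p = lim_{s→0} L(s) = 80·7 / (9·12·18) = 70/243.
e_ss = 3/(1 + K_p) = 3/(313/243) = 729/313.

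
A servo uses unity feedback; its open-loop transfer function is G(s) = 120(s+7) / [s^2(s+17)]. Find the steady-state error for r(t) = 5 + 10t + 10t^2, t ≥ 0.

17/42

Two free integrators in G(s): this is a type 2 system. By superposition:
  • 5: tracked with zero error.
  • 10t: tracked with zero error.
  • 10t^2: e_ss = 20/K_a with K_a=840/17 → 17/42.
Total e_ss = 17/42.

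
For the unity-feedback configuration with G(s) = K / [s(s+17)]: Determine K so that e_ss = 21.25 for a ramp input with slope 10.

8

System type = 1 (one pole at s=0).
K_v = lim_{s→0} s·G(s) = K / (17) = (1/17)·K.
e_ss = 10/K_v = 21.25 ⇒ K_v = 8/17 ⇒ K = (8/17)/(1/17) = 8.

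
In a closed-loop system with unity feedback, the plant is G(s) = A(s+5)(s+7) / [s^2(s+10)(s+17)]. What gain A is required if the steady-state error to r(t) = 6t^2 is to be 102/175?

100

G(s) has two factors of s in the denominator, so the system is type 2.
K_a = lim_{s→0} s^2·G(s) = A·5·7 / (10·17) = (7/34)·A.
e_ss = 12/K_a = 102/175 ⇒ K_a = 350/17 ⇒ A = (350/17)/(7/34) = 100.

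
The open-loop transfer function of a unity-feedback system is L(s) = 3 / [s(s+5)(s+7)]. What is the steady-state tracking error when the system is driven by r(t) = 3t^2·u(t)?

infinity

The open loop has one pole at the origin → type 1 system.
K_a = lim_{s→0} s^2·L(s) = 0; the steady-state error to this parabolic input grows without bound.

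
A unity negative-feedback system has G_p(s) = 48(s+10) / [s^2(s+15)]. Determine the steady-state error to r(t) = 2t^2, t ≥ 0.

Two free integrators in G_p(s): this is a type 2 system.
K_a = lim_{s→0} s^2·G_p(s) = 48·10 / (15) = 32.
r(t) = 2t^2 gives R(s) = 4/s^3.
e_ss = 4/K_a = 4/32 = 0.125.

0.125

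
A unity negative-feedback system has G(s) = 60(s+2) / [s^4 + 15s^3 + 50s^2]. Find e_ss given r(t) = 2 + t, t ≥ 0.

Lowest-order denominator term is 50s^2, so the open loop has 2 poles at the origin → type 2 system. By superposition:
  • 2: tracked with zero error.
  • t: tracked with zero error.
Total e_ss = 0.

0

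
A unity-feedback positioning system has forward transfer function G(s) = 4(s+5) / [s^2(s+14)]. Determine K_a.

10/7

G(s) has two factors of s in the denominator, so the system is type 2.
K_a = lim_{s→0} s^2·G(s) = 4·5 / (14) = 10/7.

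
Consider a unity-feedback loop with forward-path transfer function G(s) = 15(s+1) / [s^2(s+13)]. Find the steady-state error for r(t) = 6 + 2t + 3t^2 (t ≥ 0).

G(s) has two factors of s in the denominator, so the system is type 2. Treating each term separately:
  • 6: tracked with zero error.
  • 2t: tracked with zero error.
  • 3t^2: e_ss = 6/K_a with K_a=15/13 → 5.2.
Total e_ss = 5.2.

5.2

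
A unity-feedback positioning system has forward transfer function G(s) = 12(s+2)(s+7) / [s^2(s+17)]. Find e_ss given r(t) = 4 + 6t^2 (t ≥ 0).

Two free integrators in G(s): this is a type 2 system. Taking each input component in turn:
  • 4: tracked with zero error.
  • 6t^2: e_ss = 12/K_a with K_a=168/17 → 17/14.
Total e_ss = 17/14.

17/14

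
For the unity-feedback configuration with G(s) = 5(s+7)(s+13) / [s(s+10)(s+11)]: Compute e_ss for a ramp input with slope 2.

44/91

The open loop has one pole at the origin → type 1 system.
K_v = lim_{s→0} s·G(s) = 5·7·13 / (10·11) = 91/22.
e_ss = 2/K_v = 2/(91/22) = 44/91.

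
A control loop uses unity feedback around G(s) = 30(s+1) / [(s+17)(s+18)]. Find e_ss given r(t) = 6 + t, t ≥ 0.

The open loop has no poles at the origin → type 0 system. By superposition:
  • 6: e_ss = 6/(1+K_p) with K_p=5/51 → 153/28.
  • t: a type-0 system cannot track it, e_ss → ∞.
The unbounded component dominates.

infinity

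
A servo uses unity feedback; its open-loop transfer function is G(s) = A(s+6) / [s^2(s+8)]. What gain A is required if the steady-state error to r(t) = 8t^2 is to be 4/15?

80

Two free integrators in G(s): this is a type 2 system.
K_a = lim_{s→0} s^2·G(s) = A·6 / (8) = 0.75·A.
e_ss = 16/K_a = 4/15 ⇒ K_a = 60 ⇒ A = 60/0.75 = 80.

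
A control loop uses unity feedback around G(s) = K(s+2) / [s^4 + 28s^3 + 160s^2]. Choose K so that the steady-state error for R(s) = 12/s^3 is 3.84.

250

Factoring s^2 from the denominator leaves a polynomial with constant term 160, so the system is type 2.
K_a = lim_{s→0} s^2·G(s) = K·2 / 160 = 0.0125·K.
e_ss = 12/K_a = 3.84 ⇒ K_a = 3.125 ⇒ K = 3.125/0.0125 = 250.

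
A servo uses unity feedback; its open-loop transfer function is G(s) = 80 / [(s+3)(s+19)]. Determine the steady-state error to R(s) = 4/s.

G(s) has no factors of s in the denominator, so the system is type 0.
K_p = lim_{s→0} G(s) = 80 / (3·19) = 80/57.
e_ss = 4/(1 + K_p) = 4/(137/57) = 228/137.

228/137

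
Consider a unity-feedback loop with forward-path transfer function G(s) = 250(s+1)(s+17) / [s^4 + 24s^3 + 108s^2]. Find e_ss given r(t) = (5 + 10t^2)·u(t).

216/425

The denominator has no term below 108s^2 — 2 poles at s=0, type 2. Taking each input component in turn:
  • 5: tracked with zero error.
  • 10t^2: e_ss = 20/K_a with K_a=2125/54 → 216/425.
Total e_ss = 216/425.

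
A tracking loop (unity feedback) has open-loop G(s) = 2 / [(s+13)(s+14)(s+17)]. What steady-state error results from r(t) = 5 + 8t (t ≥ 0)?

infinity

G(s) has no factors of s in the denominator, so the system is type 0. Treating each term separately:
  • 5: e_ss = 5/(1+K_p) with K_p=1/1547 → 7735/1548.
  • 8t: a type-0 system cannot track it, e_ss → ∞.
The unbounded component dominates.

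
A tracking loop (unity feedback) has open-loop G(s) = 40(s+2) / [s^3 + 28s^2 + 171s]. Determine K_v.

80/171

The denominator has no term below 171s — 1 pole at s=0, type 1.
K_v = lim_{s→0} s·G(s) = 40·2 / 171 = 80/171.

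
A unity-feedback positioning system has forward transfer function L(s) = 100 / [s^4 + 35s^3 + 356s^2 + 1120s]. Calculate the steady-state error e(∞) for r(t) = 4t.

Lowest-order denominator term is 1120s, so the open loop has 1 pole at the origin → type 1 system.
K_v = lim_{s→0} s·L(s) = 100 / 1120 = 5/56.
e_ss = 4/K_v = 4/(5/56) = 44.8.

44.8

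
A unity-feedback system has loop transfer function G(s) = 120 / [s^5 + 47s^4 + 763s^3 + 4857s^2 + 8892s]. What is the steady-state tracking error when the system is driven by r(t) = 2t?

Factoring s from the denominator leaves a polynomial with constant term 8892, so the system is type 1.
K_v = lim_{s→0} s·G(s) = 120 / 8892 = 10/741.
e_ss = 2/K_v = 2/(10/741) = 148.2.

148.2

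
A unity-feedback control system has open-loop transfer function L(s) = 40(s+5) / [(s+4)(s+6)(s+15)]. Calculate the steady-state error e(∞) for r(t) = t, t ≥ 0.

The open loop has no poles at the origin → type 0 system.
For a type-0 system K_v = 0, so e_ss to a ramp input is unbounded.

infinity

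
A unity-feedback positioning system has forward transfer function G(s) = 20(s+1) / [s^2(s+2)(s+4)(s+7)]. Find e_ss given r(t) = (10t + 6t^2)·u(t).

33.6

The open loop has two poles at the origin → type 2 system. Taking each input component in turn:
  • 10t: tracked with zero error.
  • 6t^2: e_ss = 12/K_a with K_a=5/14 → 33.6.
Total e_ss = 33.6.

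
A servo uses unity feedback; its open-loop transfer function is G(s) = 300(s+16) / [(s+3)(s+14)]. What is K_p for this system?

800/7

The open loop has no poles at the origin → type 0 system.
K_p = lim_{s→0} G(s) = 300·16 / (3·14) = 800/7.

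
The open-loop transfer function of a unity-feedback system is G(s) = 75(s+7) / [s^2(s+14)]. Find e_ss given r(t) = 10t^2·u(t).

8/15

System type = 2 (two poles at s=0).
K_a = lim_{s→0} s^2·G(s) = 75·7 / (14) = 37.5.
r(t) = 10t^2 gives R(s) = 20/s^3.
e_ss = 20/K_a = 20/37.5 = 8/15.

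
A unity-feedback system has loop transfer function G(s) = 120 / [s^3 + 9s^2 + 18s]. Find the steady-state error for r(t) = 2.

0

Factoring s from the denominator leaves a polynomial with constant term 18, so the system is type 1.
A type-1 system has K_p = ∞, so it tracks a step input with zero steady-state error.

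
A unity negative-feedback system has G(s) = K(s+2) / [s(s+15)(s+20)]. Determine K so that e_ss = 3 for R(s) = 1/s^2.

G(s) has one factor of s in the denominator, so the system is type 1.
K_v = lim_{s→0} s·G(s) = K·2 / (15·20) = (1/150)·K.
e_ss = 1/K_v = 3 ⇒ K_v = 1/3 ⇒ K = (1/3)/(1/150) = 50.

50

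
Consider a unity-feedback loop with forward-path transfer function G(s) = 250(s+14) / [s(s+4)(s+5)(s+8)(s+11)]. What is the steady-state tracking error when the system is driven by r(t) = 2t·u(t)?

The open loop has one pole at the origin → type 1 system.
K_v = lim_{s→0} s·G(s) = 250·14 / (4·5·8·11) = 175/88.
e_ss = 2/K_v = 2/(175/88) = 176/175.

176/175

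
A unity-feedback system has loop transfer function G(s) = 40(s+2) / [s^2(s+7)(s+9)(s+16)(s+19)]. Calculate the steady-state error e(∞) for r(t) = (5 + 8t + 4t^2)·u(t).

1915.2

G(s) has two factors of s in the denominator, so the system is type 2. By superposition:
  • 5: tracked with zero error.
  • 8t: tracked with zero error.
  • 4t^2: e_ss = 8/K_a with K_a=5/1197 → 1915.2.
Total e_ss = 1915.2.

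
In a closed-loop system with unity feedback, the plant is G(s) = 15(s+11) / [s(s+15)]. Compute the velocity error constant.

System type = 1 (one pole at s=0).
K_v = lim_{s→0} s·G(s) = 15·11 / (15) = 11.

11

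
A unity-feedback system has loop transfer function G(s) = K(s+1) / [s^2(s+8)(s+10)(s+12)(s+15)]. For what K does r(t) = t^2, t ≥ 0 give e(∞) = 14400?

The open loop has two poles at the origin → type 2 system.
K_a = lim_{s→0} s^2·G(s) = K·1 / (8·10·12·15) = (1/14400)·K.
e_ss = 2/K_a = 14400 ⇒ K_a = 1/7200 ⇒ K = (1/7200)/(1/14400) = 2.

2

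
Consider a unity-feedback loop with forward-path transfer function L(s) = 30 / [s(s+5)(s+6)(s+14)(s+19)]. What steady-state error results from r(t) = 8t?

2128

L(s) has one factor of s in the denominator, so the system is type 1.
K_v = lim_{s→0} s·L(s) = 30 / (5·6·14·19) = 1/266.
e_ss = 8/K_v = 8/(1/266) = 2128.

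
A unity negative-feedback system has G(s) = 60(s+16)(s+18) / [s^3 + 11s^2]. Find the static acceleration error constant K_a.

17280/11

Factoring s^2 from the denominator leaves a polynomial with constant term 11, so the system is type 2.
K_a = lim_{s→0} s^2·G(s) = 60·16·18 / 11 = 17280/11.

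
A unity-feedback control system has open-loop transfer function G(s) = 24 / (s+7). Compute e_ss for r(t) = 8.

56/31

No free integrators in G(s): this is a type 0 system.
K_p = lim_{s→0} G(s) = 24 / (7) = 24/7.
e_ss = 8/(1 + K_p) = 8/(31/7) = 56/31.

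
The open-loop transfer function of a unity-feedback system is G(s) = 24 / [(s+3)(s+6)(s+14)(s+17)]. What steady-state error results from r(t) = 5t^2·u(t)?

System type = 0 (no poles at s=0).
K_a = lim_{s→0} s^2·G(s) = 0; the steady-state error to this parabolic input grows without bound.

infinity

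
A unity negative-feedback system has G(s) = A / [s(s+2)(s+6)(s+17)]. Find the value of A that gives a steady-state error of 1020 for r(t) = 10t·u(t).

2

One free integrator in G(s): this is a type 1 system.
K_v = lim_{s→0} s·G(s) = A / (2·6·17) = (1/204)·A.
e_ss = 10/K_v = 1020 ⇒ K_v = 1/102 ⇒ A = (1/102)/(1/204) = 2.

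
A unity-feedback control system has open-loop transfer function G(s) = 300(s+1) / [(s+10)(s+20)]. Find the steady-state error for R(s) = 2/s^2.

The open loop has no poles at the origin → type 0 system.
For a type-0 system K_v = 0, so e_ss to a ramp input is unbounded.

infinity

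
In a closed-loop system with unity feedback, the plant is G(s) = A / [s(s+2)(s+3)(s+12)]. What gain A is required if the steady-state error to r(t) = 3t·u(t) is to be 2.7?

80

The open loop has one pole at the origin → type 1 system.
K_v = lim_{s→0} s·G(s) = A / (2·3·12) = (1/72)·A.
e_ss = 3/K_v = 2.7 ⇒ K_v = 10/9 ⇒ A = (10/9)/(1/72) = 80.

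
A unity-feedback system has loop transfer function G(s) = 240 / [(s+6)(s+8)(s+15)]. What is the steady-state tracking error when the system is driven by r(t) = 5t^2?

infinity

System type = 0 (no poles at s=0).
K_a = lim_{s→0} s^2·G(s) = 0; the steady-state error to this parabolic input grows without bound.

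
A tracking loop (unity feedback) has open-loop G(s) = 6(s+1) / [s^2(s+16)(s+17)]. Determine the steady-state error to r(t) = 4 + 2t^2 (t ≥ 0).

544/3

System type = 2 (two poles at s=0). Taking each input component in turn:
  • 4: tracked with zero error.
  • 2t^2: e_ss = 4/K_a with K_a=3/136 → 544/3.
Total e_ss = 544/3.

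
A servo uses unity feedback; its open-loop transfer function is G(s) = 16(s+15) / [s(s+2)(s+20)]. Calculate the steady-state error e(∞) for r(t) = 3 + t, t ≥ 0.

1/6

G(s) has one factor of s in the denominator, so the system is type 1. By superposition:
  • 3: tracked with zero error.
  • t: e_ss = 1/K_v with K_v=6 → 1/6.
Total e_ss = 1/6.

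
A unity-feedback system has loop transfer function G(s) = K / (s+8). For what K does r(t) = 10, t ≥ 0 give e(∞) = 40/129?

The open loop has no poles at the origin → type 0 system.
K_p = lim_{s→0} G(s) = K / (8) = 0.125·K.
e_ss = 10/(1 + K_p) = 40/129 ⇒ 1 + 0.125·K = 32.25 ⇒ K = 250.

250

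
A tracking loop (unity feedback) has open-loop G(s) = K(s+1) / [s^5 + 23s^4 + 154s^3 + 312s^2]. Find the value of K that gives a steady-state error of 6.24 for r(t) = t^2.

Lowest-order denominator term is 312s^2, so the open loop has 2 poles at the origin → type 2 system.
K_a = lim_{s→0} s^2·G(s) = K·1 / 312 = (1/312)·K.
e_ss = 2/K_a = 6.24 ⇒ K_a = 25/78 ⇒ K = (25/78)/(1/312) = 100.

100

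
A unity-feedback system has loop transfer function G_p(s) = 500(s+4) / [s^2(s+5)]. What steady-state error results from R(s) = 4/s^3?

0.01

Two free integrators in G_p(s): this is a type 2 system.
K_a = lim_{s→0} s^2·G_p(s) = 500·4 / (5) = 400.
r(t) = 2t^2 gives R(s) = 4/s^3.
e_ss = 4/K_a = 4/400 = 0.01.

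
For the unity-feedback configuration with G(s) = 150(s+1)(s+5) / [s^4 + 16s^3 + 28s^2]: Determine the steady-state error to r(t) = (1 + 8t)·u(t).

0

The denominator has no term below 28s^2 — 2 poles at s=0, type 2. Treating each term separately:
  • 1: tracked with zero error.
  • 8t: tracked with zero error.
Total e_ss = 0.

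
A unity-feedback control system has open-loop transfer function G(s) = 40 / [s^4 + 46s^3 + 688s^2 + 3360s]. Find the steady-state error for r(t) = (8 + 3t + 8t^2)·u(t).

infinity

Factoring s from the denominator leaves a polynomial with constant term 3360, so the system is type 1. Treating each term separately:
  • 8: tracked with zero error.
  • 3t: e_ss = 3/K_v with K_v=1/84 → 252.
  • 8t^2: a type-1 system cannot track it, e_ss → ∞.
The unbounded component dominates.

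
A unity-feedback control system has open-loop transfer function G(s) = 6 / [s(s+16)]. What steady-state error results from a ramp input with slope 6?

16

The open loop has one pole at the origin → type 1 system.
K_v = lim_{s→0} s·G(s) = 6 / (16) = 0.375.
e_ss = 6/K_v = 6/0.375 = 16.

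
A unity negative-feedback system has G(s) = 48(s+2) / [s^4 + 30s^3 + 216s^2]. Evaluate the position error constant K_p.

K_p = lim_{s→0} G(s); with 2 poles at the origin the limit diverges, so K_p = ∞.

infinity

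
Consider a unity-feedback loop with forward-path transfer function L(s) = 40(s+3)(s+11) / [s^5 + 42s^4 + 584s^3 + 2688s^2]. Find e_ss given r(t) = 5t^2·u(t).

Lowest-order denominator term is 2688s^2, so the open loop has 2 poles at the origin → type 2 system.
K_a = lim_{s→0} s^2·L(s) = 40·3·11 / 2688 = 55/112.
r(t) = 5t^2 gives R(s) = 10/s^3.
e_ss = 10/K_a = 10/(55/112) = 224/11.

224/11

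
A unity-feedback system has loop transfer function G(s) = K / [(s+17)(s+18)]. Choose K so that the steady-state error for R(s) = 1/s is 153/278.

The open loop has no poles at the origin → type 0 system.
K_p = lim_{s→0} G(s) = K / (17·18) = (1/306)·K.
e_ss = 1/(1 + K_p) = 153/278 ⇒ 1 + (1/306)·K = 278/153 ⇒ K = 250.

250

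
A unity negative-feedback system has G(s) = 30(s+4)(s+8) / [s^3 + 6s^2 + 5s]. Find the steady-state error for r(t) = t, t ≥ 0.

Lowest-order denominator term is 5s, so the open loop has 1 pole at the origin → type 1 system.
K_v = lim_{s→0} s·G(s) = 30·4·8 / 5 = 192.
e_ss = 1/K_v = 1/192.

1/192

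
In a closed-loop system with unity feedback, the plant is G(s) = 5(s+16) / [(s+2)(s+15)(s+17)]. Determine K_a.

0

The open loop has no poles at the origin → type 0 system.
K_a = lim_{s→0} s^2·G(s) = 0 (the extra factor of s kills the finite limit).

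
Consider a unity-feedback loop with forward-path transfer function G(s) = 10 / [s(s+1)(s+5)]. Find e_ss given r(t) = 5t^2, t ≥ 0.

infinity

One free integrator in G(s): this is a type 1 system.
K_a = lim_{s→0} s^2·G(s) = 0; the steady-state error to this parabolic input grows without bound.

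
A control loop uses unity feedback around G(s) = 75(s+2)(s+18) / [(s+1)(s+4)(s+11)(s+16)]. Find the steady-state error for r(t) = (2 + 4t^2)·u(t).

infinity

System type = 0 (no poles at s=0). Taking each input component in turn:
  • 2: e_ss = 2/(1+K_p) with K_p=675/176 → 352/851.
  • 4t^2: a type-0 system cannot track it, e_ss → ∞.
The unbounded component dominates.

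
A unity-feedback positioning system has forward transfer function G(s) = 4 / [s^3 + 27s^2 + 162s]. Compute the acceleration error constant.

Lowest-order denominator term is 162s, so the open loop has 1 pole at the origin → type 1 system.
K_a = lim_{s→0} s^2·G(s) = 0 (the extra factor of s kills the finite limit).

0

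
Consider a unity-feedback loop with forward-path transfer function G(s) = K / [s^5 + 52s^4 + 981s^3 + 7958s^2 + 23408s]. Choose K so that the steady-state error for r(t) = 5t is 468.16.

250

The denominator has no term below 23408s — 1 pole at s=0, type 1.
K_v = lim_{s→0} s·G(s) = K / 23408 = (1/23408)·K.
e_ss = 5/K_v = 468.16 ⇒ K_v = 125/11704 ⇒ K = (125/11704)/(1/23408) = 250.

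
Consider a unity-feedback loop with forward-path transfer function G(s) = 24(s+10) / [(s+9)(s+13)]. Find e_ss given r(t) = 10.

G(s) has no factors of s in the denominator, so the system is type 0.
K_p = lim_{s→0} G(s) = 24·10 / (9·13) = 80/39.
e_ss = 10/(1 + K_p) = 10/(119/39) = 390/119.

390/119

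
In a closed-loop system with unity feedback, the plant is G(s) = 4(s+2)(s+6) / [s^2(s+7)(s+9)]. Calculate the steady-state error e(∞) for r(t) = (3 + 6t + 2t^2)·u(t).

5.25

Two free integrators in G(s): this is a type 2 system. Treating each term separately:
  • 3: tracked with zero error.
  • 6t: tracked with zero error.
  • 2t^2: e_ss = 4/K_a with K_a=16/21 → 5.25.
Total e_ss = 5.25.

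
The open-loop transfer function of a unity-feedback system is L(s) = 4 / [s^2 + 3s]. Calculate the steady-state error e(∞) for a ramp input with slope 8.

6

Lowest-order denominator term is 3s, so the open loop has 1 pole at the origin → type 1 system.
K_v = lim_{s→0} s·L(s) = 4 / 3 = 4/3.
e_ss = 8/K_v = 8/(4/3) = 6.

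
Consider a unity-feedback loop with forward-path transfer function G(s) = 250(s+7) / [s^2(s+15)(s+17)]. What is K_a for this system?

The open loop has two poles at the origin → type 2 system.
K_a = lim_{s→0} s^2·G(s) = 250·7 / (15·17) = 350/51.

350/51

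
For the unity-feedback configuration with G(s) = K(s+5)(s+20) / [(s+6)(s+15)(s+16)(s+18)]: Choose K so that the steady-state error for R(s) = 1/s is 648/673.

10

No free integrators in G(s): this is a type 0 system.
K_p = lim_{s→0} G(s) = K·5·20 / (6·15·16·18) = (5/1296)·K.
e_ss = 1/(1 + K_p) = 648/673 ⇒ 1 + (5/1296)·K = 673/648 ⇒ K = 10.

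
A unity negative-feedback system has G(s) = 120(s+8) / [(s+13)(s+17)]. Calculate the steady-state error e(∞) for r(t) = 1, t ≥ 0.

The open loop has no poles at the origin → type 0 system.
K_p = lim_{s→0} G(s) = 120·8 / (13·17) = 960/221.
e_ss = 1/(1 + K_p) = 1/(1181/221) = 221/1181.

221/1181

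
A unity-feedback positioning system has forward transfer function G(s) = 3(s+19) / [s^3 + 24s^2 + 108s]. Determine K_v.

19/36

Factoring s from the denominator leaves a polynomial with constant term 108, so the system is type 1.
K_v = lim_{s→0} s·G(s) = 3·19 / 108 = 19/36.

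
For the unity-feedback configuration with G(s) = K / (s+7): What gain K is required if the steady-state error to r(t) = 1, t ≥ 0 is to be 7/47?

No free integrators in G(s): this is a type 0 system.
K_p = lim_{s→0} G(s) = K / (7) = (1/7)·K.
e_ss = 1/(1 + K_p) = 7/47 ⇒ 1 + (1/7)·K = 47/7 ⇒ K = 40.

40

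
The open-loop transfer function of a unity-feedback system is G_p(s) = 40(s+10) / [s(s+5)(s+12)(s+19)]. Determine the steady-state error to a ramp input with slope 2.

One free integrator in G_p(s): this is a type 1 system.
K_v = lim_{s→0} s·G_p(s) = 40·10 / (5·12·19) = 20/57.
e_ss = 2/K_v = 2/(20/57) = 5.7.

5.7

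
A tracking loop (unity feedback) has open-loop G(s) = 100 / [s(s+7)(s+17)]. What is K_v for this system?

System type = 1 (one pole at s=0).
K_v = lim_{s→0} s·G(s) = 100 / (7·17) = 100/119.

100/119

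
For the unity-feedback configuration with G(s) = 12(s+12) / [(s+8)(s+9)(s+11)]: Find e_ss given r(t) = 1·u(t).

G(s) has no factors of s in the denominator, so the system is type 0.
K_p = lim_{s→0} G(s) = 12·12 / (8·9·11) = 2/11.
e_ss = 1/(1 + K_p) = 1/(13/11) = 11/13.

11/13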